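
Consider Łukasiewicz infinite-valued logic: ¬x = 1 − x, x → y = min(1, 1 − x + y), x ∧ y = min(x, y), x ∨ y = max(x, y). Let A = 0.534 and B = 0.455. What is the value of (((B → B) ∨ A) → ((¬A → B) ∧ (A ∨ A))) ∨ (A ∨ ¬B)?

B → B = min(1, 1 − 0.455 + 0.455) = min(1, 1.000) = 1.000
(B → B) ∨ A = max(1.000, 0.534) = 1.000
¬A = 1 − 0.534 = 0.466
¬A → B = min(1, 1 − 0.466 + 0.455) = min(1, 0.989) = 0.989
A ∨ A = max(0.534, 0.534) = 0.534
(¬A → B) ∧ (A ∨ A) = min(0.989, 0.534) = 0.534
((B → B) ∨ A) → ((¬A → B) ∧ (A ∨ A)) = min(1, 1 − 1.000 + 0.534) = min(1, 0.534) = 0.534
¬B = 1 − 0.455 = 0.545
A ∨ ¬B = max(0.534, 0.545) = 0.545
(((B → B) ∨ A) → ((¬A → B) ∧ (A ∨ A))) ∨ (A ∨ ¬B) = max(0.534, 0.545) = 0.545

0.545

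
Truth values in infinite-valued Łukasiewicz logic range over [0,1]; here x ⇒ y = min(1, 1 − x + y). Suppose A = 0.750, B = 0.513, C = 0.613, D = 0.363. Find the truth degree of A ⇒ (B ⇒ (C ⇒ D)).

1.000

C ⇒ D = min(1, 1 − 0.613 + 0.363) = min(1, 0.750) = 0.750
B ⇒ (C ⇒ D) = min(1, 1 − 0.513 + 0.750) = min(1, 1.237) = 1.000
A ⇒ (B ⇒ (C ⇒ D)) = min(1, 1 − 0.750 + 1.000) = min(1, 1.250) = 1.000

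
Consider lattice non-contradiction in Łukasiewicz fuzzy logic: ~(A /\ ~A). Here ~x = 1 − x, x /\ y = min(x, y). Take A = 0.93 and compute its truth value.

~A = 1 − 0.93 = 0.07
A /\ ~A = min(0.93, 0.07) = 0.07
~(A /\ ~A) = 1 − 0.07 = 0.93
(The value 0.93 < 1 shows this instance is not satisfied; not a Ł∞-tautology — its value is 1 − min(a, 1−a).)

0.93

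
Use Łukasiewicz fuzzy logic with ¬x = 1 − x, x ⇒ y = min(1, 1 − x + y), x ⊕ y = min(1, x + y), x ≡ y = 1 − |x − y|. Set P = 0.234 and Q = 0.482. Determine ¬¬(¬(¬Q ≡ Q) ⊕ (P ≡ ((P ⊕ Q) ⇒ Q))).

0.504

¬Q = 1 − 0.482 = 0.518
¬Q ≡ Q = 1 − |0.518 − 0.482| = 1 − 0.036 = 0.964
¬(¬Q ≡ Q) = 1 − 0.964 = 0.036
P ⊕ Q = min(1, 0.234 + 0.482) = min(1, 0.716) = 0.716
(P ⊕ Q) ⇒ Q = min(1, 1 − 0.716 + 0.482) = min(1, 0.766) = 0.766
P ≡ ((P ⊕ Q) ⇒ Q) = 1 − |0.234 − 0.766| = 1 − 0.532 = 0.468
¬(¬Q ≡ Q) ⊕ (P ≡ ((P ⊕ Q) ⇒ Q)) = min(1, 0.036 + 0.468) = min(1, 0.504) = 0.504
¬(¬(¬Q ≡ Q) ⊕ (P ≡ ((P ⊕ Q) ⇒ Q))) = 1 − 0.504 = 0.496
¬¬(¬(¬Q ≡ Q) ⊕ (P ≡ ((P ⊕ Q) ⇒ Q))) = 1 − 0.496 = 0.504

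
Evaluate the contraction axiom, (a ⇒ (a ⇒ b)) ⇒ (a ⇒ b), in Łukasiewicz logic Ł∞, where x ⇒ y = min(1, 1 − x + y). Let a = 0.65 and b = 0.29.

a ⇒ b = min(1, 1 − 0.65 + 0.29) = min(1, 0.64) = 0.64
a ⇒ (a ⇒ b) = min(1, 1 − 0.65 + 0.64) = min(1, 0.99) = 0.99
(a ⇒ (a ⇒ b)) ⇒ (a ⇒ b) = min(1, 1 − 0.99 + 0.64) = min(1, 0.65) = 0.65
(The value 0.65 < 1 shows this instance is not satisfied; fails in Ł∞ (the t-norm is not idempotent).)

0.65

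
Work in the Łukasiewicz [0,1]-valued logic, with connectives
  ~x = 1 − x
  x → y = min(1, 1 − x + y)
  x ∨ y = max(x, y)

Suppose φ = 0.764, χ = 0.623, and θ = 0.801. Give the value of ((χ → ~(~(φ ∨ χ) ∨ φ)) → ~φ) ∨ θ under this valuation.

0.801

φ ∨ χ = max(0.764, 0.623) = 0.764
~(φ ∨ χ) = 1 − 0.764 = 0.236
~(φ ∨ χ) ∨ φ = max(0.236, 0.764) = 0.764
~(~(φ ∨ χ) ∨ φ) = 1 − 0.764 = 0.236
χ → ~(~(φ ∨ χ) ∨ φ) = min(1, 1 − 0.623 + 0.236) = min(1, 0.613) = 0.613
~φ = 1 − 0.764 = 0.236
(χ → ~(~(φ ∨ χ) ∨ φ)) → ~φ = min(1, 1 − 0.613 + 0.236) = min(1, 0.623) = 0.623
((χ → ~(~(φ ∨ χ) ∨ φ)) → ~φ) ∨ θ = max(0.623, 0.801) = 0.801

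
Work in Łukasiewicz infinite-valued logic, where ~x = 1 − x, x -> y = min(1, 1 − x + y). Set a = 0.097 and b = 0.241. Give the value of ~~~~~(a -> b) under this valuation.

a -> b = min(1, 1 − 0.097 + 0.241) = min(1, 1.144) = 1.000
~(a -> b) = 1 − 1.000 = 0.000
~~(a -> b) = 1 − 0.000 = 1.000
~~~(a -> b) = 1 − 1.000 = 0.000
~~~~(a -> b) = 1 − 0.000 = 1.000
~~~~~(a -> b) = 1 − 1.000 = 0.000

0.000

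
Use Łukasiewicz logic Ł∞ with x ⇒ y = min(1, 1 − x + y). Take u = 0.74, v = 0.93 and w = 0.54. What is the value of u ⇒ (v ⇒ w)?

0.87

v ⇒ w = min(1, 1 − 0.93 + 0.54) = min(1, 0.61) = 0.61
u ⇒ (v ⇒ w) = min(1, 1 − 0.74 + 0.61) = min(1, 0.87) = 0.87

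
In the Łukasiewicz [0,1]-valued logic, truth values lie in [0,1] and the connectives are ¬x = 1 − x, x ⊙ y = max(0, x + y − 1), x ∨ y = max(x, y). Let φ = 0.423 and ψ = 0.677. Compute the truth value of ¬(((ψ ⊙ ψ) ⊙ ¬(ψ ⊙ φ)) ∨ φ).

ψ ⊙ ψ = max(0, 0.677 + 0.677 − 1) = max(0, 0.354) = 0.354
ψ ⊙ φ = max(0, 0.677 + 0.423 − 1) = max(0, 0.100) = 0.100
¬(ψ ⊙ φ) = 1 − 0.100 = 0.900
(ψ ⊙ ψ) ⊙ ¬(ψ ⊙ φ) = max(0, 0.354 + 0.900 − 1) = max(0, 0.254) = 0.254
((ψ ⊙ ψ) ⊙ ¬(ψ ⊙ φ)) ∨ φ = max(0.254, 0.423) = 0.423
¬(((ψ ⊙ ψ) ⊙ ¬(ψ ⊙ φ)) ∨ φ) = 1 − 0.423 = 0.577

0.577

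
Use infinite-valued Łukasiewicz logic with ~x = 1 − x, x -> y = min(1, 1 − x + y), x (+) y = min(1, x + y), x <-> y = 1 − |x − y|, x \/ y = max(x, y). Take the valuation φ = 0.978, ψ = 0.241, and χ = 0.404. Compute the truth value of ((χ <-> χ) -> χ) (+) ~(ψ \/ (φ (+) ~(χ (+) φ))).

0.426

χ <-> χ = 1 − |0.404 − 0.404| = 1 − 0.000 = 1.000
(χ <-> χ) -> χ = min(1, 1 − 1.000 + 0.404) = min(1, 0.404) = 0.404
χ (+) φ = min(1, 0.404 + 0.978) = min(1, 1.382) = 1.000
~(χ (+) φ) = 1 − 1.000 = 0.000
φ (+) ~(χ (+) φ) = min(1, 0.978 + 0.000) = min(1, 0.978) = 0.978
ψ \/ (φ (+) ~(χ (+) φ)) = max(0.241, 0.978) = 0.978
~(ψ \/ (φ (+) ~(χ (+) φ))) = 1 − 0.978 = 0.022
((χ <-> χ) -> χ) (+) ~(ψ \/ (φ (+) ~(χ (+) φ))) = min(1, 0.404 + 0.022) = min(1, 0.426) = 0.426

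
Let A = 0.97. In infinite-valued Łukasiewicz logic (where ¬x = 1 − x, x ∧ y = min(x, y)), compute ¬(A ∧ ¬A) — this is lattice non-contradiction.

0.97

¬A = 1 − 0.97 = 0.03
A ∧ ¬A = min(0.97, 0.03) = 0.03
¬(A ∧ ¬A) = 1 − 0.03 = 0.97
(The value 0.97 < 1 shows this instance is not satisfied; not a Ł∞-tautology — its value is 1 − min(a, 1−a).)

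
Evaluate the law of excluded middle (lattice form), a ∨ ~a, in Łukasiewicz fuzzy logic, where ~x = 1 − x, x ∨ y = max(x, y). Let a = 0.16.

0.84

~a = 1 − 0.16 = 0.84
a ∨ ~a = max(0.16, 0.84) = 0.84
(The value 0.84 < 1 shows this instance is not satisfied; not a Ł∞-tautology — its value is max(a, 1−a).)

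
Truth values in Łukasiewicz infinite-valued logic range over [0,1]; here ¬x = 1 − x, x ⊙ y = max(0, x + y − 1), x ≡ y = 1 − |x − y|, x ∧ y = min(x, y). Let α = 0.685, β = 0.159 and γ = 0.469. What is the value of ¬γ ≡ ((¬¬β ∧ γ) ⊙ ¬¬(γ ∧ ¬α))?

¬γ = 1 − 0.469 = 0.531
¬β = 1 − 0.159 = 0.841
¬¬β = 1 − 0.841 = 0.159
¬¬β ∧ γ = min(0.159, 0.469) = 0.159
¬α = 1 − 0.685 = 0.315
γ ∧ ¬α = min(0.469, 0.315) = 0.315
¬(γ ∧ ¬α) = 1 − 0.315 = 0.685
¬¬(γ ∧ ¬α) = 1 − 0.685 = 0.315
(¬¬β ∧ γ) ⊙ ¬¬(γ ∧ ¬α) = max(0, 0.159 + 0.315 − 1) = max(0, -0.526) = 0.000
¬γ ≡ ((¬¬β ∧ γ) ⊙ ¬¬(γ ∧ ¬α)) = 1 − |0.531 − 0.000| = 1 − 0.531 = 0.469

0.469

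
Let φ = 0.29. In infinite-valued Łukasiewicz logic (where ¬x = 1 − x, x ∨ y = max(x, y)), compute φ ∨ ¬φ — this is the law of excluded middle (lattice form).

0.71

¬φ = 1 − 0.29 = 0.71
φ ∨ ¬φ = max(0.29, 0.71) = 0.71
(The value 0.71 < 1 shows this instance is not satisfied; not a Ł∞-tautology — its value is max(a, 1−a).)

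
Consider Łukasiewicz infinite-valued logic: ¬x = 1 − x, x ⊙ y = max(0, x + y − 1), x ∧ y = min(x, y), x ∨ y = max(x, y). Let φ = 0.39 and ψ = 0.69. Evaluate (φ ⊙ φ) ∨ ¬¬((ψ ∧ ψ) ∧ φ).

0.39

φ ⊙ φ = max(0, 0.39 + 0.39 − 1) = max(0, -0.22) = 0.00
ψ ∧ ψ = min(0.69, 0.69) = 0.69
(ψ ∧ ψ) ∧ φ = min(0.69, 0.39) = 0.39
¬((ψ ∧ ψ) ∧ φ) = 1 − 0.39 = 0.61
¬¬((ψ ∧ ψ) ∧ φ) = 1 − 0.61 = 0.39
(φ ⊙ φ) ∨ ¬¬((ψ ∧ ψ) ∧ φ) = max(0.00, 0.39) = 0.39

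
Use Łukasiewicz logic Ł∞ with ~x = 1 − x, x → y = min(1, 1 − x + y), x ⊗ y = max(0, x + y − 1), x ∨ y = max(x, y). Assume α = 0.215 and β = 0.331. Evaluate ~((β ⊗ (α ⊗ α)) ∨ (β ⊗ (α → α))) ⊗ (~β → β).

α ⊗ α = max(0, 0.215 + 0.215 − 1) = max(0, -0.570) = 0.000
β ⊗ (α ⊗ α) = max(0, 0.331 + 0.000 − 1) = max(0, -0.669) = 0.000
α → α = min(1, 1 − 0.215 + 0.215) = min(1, 1.000) = 1.000
β ⊗ (α → α) = max(0, 0.331 + 1.000 − 1) = max(0, 0.331) = 0.331
(β ⊗ (α ⊗ α)) ∨ (β ⊗ (α → α)) = max(0.000, 0.331) = 0.331
~((β ⊗ (α ⊗ α)) ∨ (β ⊗ (α → α))) = 1 − 0.331 = 0.669
~β = 1 − 0.331 = 0.669
~β → β = min(1, 1 − 0.669 + 0.331) = min(1, 0.662) = 0.662
~((β ⊗ (α ⊗ α)) ∨ (β ⊗ (α → α))) ⊗ (~β → β) = max(0, 0.669 + 0.662 − 1) = max(0, 0.331) = 0.331

0.331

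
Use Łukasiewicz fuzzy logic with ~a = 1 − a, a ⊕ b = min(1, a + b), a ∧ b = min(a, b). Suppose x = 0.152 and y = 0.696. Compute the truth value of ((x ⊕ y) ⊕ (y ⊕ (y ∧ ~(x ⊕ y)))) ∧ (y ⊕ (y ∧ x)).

0.848

x ⊕ y = min(1, 0.152 + 0.696) = min(1, 0.848) = 0.848
~(x ⊕ y) = 1 − 0.848 = 0.152
y ∧ ~(x ⊕ y) = min(0.696, 0.152) = 0.152
y ⊕ (y ∧ ~(x ⊕ y)) = min(1, 0.696 + 0.152) = min(1, 0.848) = 0.848
(x ⊕ y) ⊕ (y ⊕ (y ∧ ~(x ⊕ y))) = min(1, 0.848 + 0.848) = min(1, 1.696) = 1.000
y ∧ x = min(0.696, 0.152) = 0.152
y ⊕ (y ∧ x) = min(1, 0.696 + 0.152) = min(1, 0.848) = 0.848
((x ⊕ y) ⊕ (y ⊕ (y ∧ ~(x ⊕ y)))) ∧ (y ⊕ (y ∧ x)) = min(1.000, 0.848) = 0.848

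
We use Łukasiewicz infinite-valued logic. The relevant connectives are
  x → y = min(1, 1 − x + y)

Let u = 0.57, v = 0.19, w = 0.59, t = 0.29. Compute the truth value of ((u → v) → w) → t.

0.32

u → v = min(1, 1 − 0.57 + 0.19) = min(1, 0.62) = 0.62
(u → v) → w = min(1, 1 − 0.62 + 0.59) = min(1, 0.97) = 0.97
((u → v) → w) → t = min(1, 1 − 0.97 + 0.29) = min(1, 0.32) = 0.32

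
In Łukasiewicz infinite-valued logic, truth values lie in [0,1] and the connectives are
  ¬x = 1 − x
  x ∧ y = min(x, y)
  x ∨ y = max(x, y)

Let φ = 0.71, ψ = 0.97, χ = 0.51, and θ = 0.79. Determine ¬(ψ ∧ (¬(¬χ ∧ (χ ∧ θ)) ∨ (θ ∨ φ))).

¬χ = 1 − 0.51 = 0.49
χ ∧ θ = min(0.51, 0.79) = 0.51
¬χ ∧ (χ ∧ θ) = min(0.49, 0.51) = 0.49
¬(¬χ ∧ (χ ∧ θ)) = 1 − 0.49 = 0.51
θ ∨ φ = max(0.79, 0.71) = 0.79
¬(¬χ ∧ (χ ∧ θ)) ∨ (θ ∨ φ) = max(0.51, 0.79) = 0.79
ψ ∧ (¬(¬χ ∧ (χ ∧ θ)) ∨ (θ ∨ φ)) = min(0.97, 0.79) = 0.79
¬(ψ ∧ (¬(¬χ ∧ (χ ∧ θ)) ∨ (θ ∨ φ))) = 1 − 0.79 = 0.21

0.21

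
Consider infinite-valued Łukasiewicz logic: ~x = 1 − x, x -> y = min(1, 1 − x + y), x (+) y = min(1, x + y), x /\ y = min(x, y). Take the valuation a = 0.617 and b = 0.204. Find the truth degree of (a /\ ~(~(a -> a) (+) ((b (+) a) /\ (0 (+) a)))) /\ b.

0.204

a -> a = min(1, 1 − 0.617 + 0.617) = min(1, 1.000) = 1.000
~(a -> a) = 1 − 1.000 = 0.000
b (+) a = min(1, 0.204 + 0.617) = min(1, 0.821) = 0.821
0 (+) a = min(1, 0.000 + 0.617) = min(1, 0.617) = 0.617
(b (+) a) /\ (0 (+) a) = min(0.821, 0.617) = 0.617
~(a -> a) (+) ((b (+) a) /\ (0 (+) a)) = min(1, 0.000 + 0.617) = min(1, 0.617) = 0.617
~(~(a -> a) (+) ((b (+) a) /\ (0 (+) a))) = 1 − 0.617 = 0.383
a /\ ~(~(a -> a) (+) ((b (+) a) /\ (0 (+) a))) = min(0.617, 0.383) = 0.383
(a /\ ~(~(a -> a) (+) ((b (+) a) /\ (0 (+) a)))) /\ b = min(0.383, 0.204) = 0.204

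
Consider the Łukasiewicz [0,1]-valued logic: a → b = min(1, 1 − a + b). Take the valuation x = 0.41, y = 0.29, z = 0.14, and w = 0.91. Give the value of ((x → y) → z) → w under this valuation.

1.00

x → y = min(1, 1 − 0.41 + 0.29) = min(1, 0.88) = 0.88
(x → y) → z = min(1, 1 − 0.88 + 0.14) = min(1, 0.26) = 0.26
((x → y) → z) → w = min(1, 1 − 0.26 + 0.91) = min(1, 1.65) = 1.00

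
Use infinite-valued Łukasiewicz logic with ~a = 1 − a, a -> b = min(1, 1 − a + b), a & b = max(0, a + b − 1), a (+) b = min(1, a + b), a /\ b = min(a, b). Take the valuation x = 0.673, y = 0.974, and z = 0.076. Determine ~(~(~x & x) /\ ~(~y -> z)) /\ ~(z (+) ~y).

~x = 1 − 0.673 = 0.327
~x & x = max(0, 0.327 + 0.673 − 1) = max(0, 0.000) = 0.000
~(~x & x) = 1 − 0.000 = 1.000
~y = 1 − 0.974 = 0.026
~y -> z = min(1, 1 − 0.026 + 0.076) = min(1, 1.050) = 1.000
~(~y -> z) = 1 − 1.000 = 0.000
~(~x & x) /\ ~(~y -> z) = min(1.000, 0.000) = 0.000
~(~(~x & x) /\ ~(~y -> z)) = 1 − 0.000 = 1.000
z (+) ~y = min(1, 0.076 + 0.026) = min(1, 0.102) = 0.102
~(z (+) ~y) = 1 − 0.102 = 0.898
~(~(~x & x) /\ ~(~y -> z)) /\ ~(z (+) ~y) = min(1.000, 0.898) = 0.898

0.898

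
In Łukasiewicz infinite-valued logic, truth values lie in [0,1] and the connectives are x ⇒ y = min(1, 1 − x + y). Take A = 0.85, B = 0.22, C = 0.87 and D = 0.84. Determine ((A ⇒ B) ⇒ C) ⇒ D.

0.84

A ⇒ B = min(1, 1 − 0.85 + 0.22) = min(1, 0.37) = 0.37
(A ⇒ B) ⇒ C = min(1, 1 − 0.37 + 0.87) = min(1, 1.50) = 1.00
((A ⇒ B) ⇒ C) ⇒ D = min(1, 1 − 1.00 + 0.84) = min(1, 0.84) = 0.84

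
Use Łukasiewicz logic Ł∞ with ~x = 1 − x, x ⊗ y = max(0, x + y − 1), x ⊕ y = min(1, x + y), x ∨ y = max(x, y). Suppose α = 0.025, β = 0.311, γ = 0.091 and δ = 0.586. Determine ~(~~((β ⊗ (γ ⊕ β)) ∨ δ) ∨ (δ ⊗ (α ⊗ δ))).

0.414

γ ⊕ β = min(1, 0.091 + 0.311) = min(1, 0.402) = 0.402
β ⊗ (γ ⊕ β) = max(0, 0.311 + 0.402 − 1) = max(0, -0.287) = 0.000
(β ⊗ (γ ⊕ β)) ∨ δ = max(0.000, 0.586) = 0.586
~((β ⊗ (γ ⊕ β)) ∨ δ) = 1 − 0.586 = 0.414
~~((β ⊗ (γ ⊕ β)) ∨ δ) = 1 − 0.414 = 0.586
α ⊗ δ = max(0, 0.025 + 0.586 − 1) = max(0, -0.389) = 0.000
δ ⊗ (α ⊗ δ) = max(0, 0.586 + 0.000 − 1) = max(0, -0.414) = 0.000
~~((β ⊗ (γ ⊕ β)) ∨ δ) ∨ (δ ⊗ (α ⊗ δ)) = max(0.586, 0.000) = 0.586
~(~~((β ⊗ (γ ⊕ β)) ∨ δ) ∨ (δ ⊗ (α ⊗ δ))) = 1 − 0.586 = 0.414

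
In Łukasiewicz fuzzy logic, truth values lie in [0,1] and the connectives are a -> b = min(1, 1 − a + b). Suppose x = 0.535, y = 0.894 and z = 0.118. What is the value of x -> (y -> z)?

y -> z = min(1, 1 − 0.894 + 0.118) = min(1, 0.224) = 0.224
x -> (y -> z) = min(1, 1 − 0.535 + 0.224) = min(1, 0.689) = 0.689

0.689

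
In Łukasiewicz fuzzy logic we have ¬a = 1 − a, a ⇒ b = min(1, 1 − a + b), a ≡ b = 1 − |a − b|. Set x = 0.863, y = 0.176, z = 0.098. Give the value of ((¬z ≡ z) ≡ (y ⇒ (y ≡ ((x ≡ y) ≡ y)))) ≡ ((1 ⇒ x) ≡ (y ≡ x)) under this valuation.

0.746

¬z = 1 − 0.098 = 0.902
¬z ≡ z = 1 − |0.902 − 0.098| = 1 − 0.804 = 0.196
x ≡ y = 1 − |0.863 − 0.176| = 1 − 0.687 = 0.313
(x ≡ y) ≡ y = 1 − |0.313 − 0.176| = 1 − 0.137 = 0.863
y ≡ ((x ≡ y) ≡ y) = 1 − |0.176 − 0.863| = 1 − 0.687 = 0.313
y ⇒ (y ≡ ((x ≡ y) ≡ y)) = min(1, 1 − 0.176 + 0.313) = min(1, 1.137) = 1.000
(¬z ≡ z) ≡ (y ⇒ (y ≡ ((x ≡ y) ≡ y))) = 1 − |0.196 − 1.000| = 1 − 0.804 = 0.196
1 ⇒ x = min(1, 1 − 1.000 + 0.863) = min(1, 0.863) = 0.863
y ≡ x = 1 − |0.176 − 0.863| = 1 − 0.687 = 0.313
(1 ⇒ x) ≡ (y ≡ x) = 1 − |0.863 − 0.313| = 1 − 0.550 = 0.450
((¬z ≡ z) ≡ (y ⇒ (y ≡ ((x ≡ y) ≡ y)))) ≡ ((1 ⇒ x) ≡ (y ≡ x)) = 1 − |0.196 − 0.450| = 1 − 0.254 = 0.746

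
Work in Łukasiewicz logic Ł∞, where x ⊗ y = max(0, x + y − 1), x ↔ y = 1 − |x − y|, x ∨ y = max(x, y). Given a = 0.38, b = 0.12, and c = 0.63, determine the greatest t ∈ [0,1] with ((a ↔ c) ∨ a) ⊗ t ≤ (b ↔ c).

a ↔ c = 1 − |0.38 − 0.63| = 1 − 0.25 = 0.75
(a ↔ c) ∨ a = max(0.75, 0.38) = 0.75
So the left factor is (a ↔ c) ∨ a = 0.75.
b ↔ c = 1 − |0.12 − 0.63| = 1 − 0.51 = 0.49
So the right-hand bound is b ↔ c = 0.49.
The residuum of the Łukasiewicz t-norm gives the supremum: min(1, 1 − 0.75 + 0.49).
1 − 0.75 + 0.49 = 0.74, so t = min(1, 0.74) = 0.74.
Check: 0.75 ⊗ 0.74 = max(0, 0.49) = 0.49 ≤ 0.49.

0.74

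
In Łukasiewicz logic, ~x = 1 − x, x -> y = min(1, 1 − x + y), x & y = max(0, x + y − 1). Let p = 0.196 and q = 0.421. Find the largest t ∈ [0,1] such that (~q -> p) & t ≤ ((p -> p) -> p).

0.579

~q = 1 − 0.421 = 0.579
~q -> p = min(1, 1 − 0.579 + 0.196) = min(1, 0.617) = 0.617
So the left factor is ~q -> p = 0.617.
p -> p = min(1, 1 − 0.196 + 0.196) = min(1, 1.000) = 1.000
(p -> p) -> p = min(1, 1 − 1.000 + 0.196) = min(1, 0.196) = 0.196
So the right-hand bound is (p -> p) -> p = 0.196.
The residuum of the Łukasiewicz t-norm gives the supremum: min(1, 1 − 0.617 + 0.196).
1 − 0.617 + 0.196 = 0.579, so t = min(1, 0.579) = 0.579.
Check: 0.617 & 0.579 = max(0, 0.196) = 0.196 ≤ 0.196.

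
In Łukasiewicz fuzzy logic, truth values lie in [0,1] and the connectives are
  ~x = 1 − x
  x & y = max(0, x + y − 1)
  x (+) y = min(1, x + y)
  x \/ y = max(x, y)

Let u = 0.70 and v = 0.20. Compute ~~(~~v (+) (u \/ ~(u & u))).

~v = 1 − 0.20 = 0.80
~~v = 1 − 0.80 = 0.20
u & u = max(0, 0.70 + 0.70 − 1) = max(0, 0.40) = 0.40
~(u & u) = 1 − 0.40 = 0.60
u \/ ~(u & u) = max(0.70, 0.60) = 0.70
~~v (+) (u \/ ~(u & u)) = min(1, 0.20 + 0.70) = min(1, 0.90) = 0.90
~(~~v (+) (u \/ ~(u & u))) = 1 − 0.90 = 0.10
~~(~~v (+) (u \/ ~(u & u))) = 1 − 0.10 = 0.90

0.90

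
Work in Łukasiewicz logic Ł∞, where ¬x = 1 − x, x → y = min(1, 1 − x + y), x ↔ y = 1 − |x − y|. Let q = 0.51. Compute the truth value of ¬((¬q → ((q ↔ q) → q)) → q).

0.49

¬q = 1 − 0.51 = 0.49
q ↔ q = 1 − |0.51 − 0.51| = 1 − 0.00 = 1.00
(q ↔ q) → q = min(1, 1 − 1.00 + 0.51) = min(1, 0.51) = 0.51
¬q → ((q ↔ q) → q) = min(1, 1 − 0.49 + 0.51) = min(1, 1.02) = 1.00
(¬q → ((q ↔ q) → q)) → q = min(1, 1 − 1.00 + 0.51) = min(1, 0.51) = 0.51
¬((¬q → ((q ↔ q) → q)) → q) = 1 − 0.51 = 0.49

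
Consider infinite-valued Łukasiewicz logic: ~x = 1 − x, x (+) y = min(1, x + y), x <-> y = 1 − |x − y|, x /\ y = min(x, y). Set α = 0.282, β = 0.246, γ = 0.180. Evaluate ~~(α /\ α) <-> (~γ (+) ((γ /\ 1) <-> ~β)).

α /\ α = min(0.282, 0.282) = 0.282
~(α /\ α) = 1 − 0.282 = 0.718
~~(α /\ α) = 1 − 0.718 = 0.282
~γ = 1 − 0.180 = 0.820
γ /\ 1 = min(0.180, 1.000) = 0.180
~β = 1 − 0.246 = 0.754
(γ /\ 1) <-> ~β = 1 − |0.180 − 0.754| = 1 − 0.574 = 0.426
~γ (+) ((γ /\ 1) <-> ~β) = min(1, 0.820 + 0.426) = min(1, 1.246) = 1.000
~~(α /\ α) <-> (~γ (+) ((γ /\ 1) <-> ~β)) = 1 − |0.282 − 1.000| = 1 − 0.718 = 0.282

0.282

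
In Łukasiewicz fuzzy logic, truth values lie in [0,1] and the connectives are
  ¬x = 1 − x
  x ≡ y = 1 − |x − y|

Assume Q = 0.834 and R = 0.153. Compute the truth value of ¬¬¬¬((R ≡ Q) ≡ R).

R ≡ Q = 1 − |0.153 − 0.834| = 1 − 0.681 = 0.319
(R ≡ Q) ≡ R = 1 − |0.319 − 0.153| = 1 − 0.166 = 0.834
¬((R ≡ Q) ≡ R) = 1 − 0.834 = 0.166
¬¬((R ≡ Q) ≡ R) = 1 − 0.166 = 0.834
¬¬¬((R ≡ Q) ≡ R) = 1 − 0.834 = 0.166
¬¬¬¬((R ≡ Q) ≡ R) = 1 − 0.166 = 0.834

0.834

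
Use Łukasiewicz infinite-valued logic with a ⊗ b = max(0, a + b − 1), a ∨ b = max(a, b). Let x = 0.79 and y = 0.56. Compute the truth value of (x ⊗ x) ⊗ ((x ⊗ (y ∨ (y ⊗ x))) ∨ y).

0.14

x ⊗ x = max(0, 0.79 + 0.79 − 1) = max(0, 0.58) = 0.58
y ⊗ x = max(0, 0.56 + 0.79 − 1) = max(0, 0.35) = 0.35
y ∨ (y ⊗ x) = max(0.56, 0.35) = 0.56
x ⊗ (y ∨ (y ⊗ x)) = max(0, 0.79 + 0.56 − 1) = max(0, 0.35) = 0.35
(x ⊗ (y ∨ (y ⊗ x))) ∨ y = max(0.35, 0.56) = 0.56
(x ⊗ x) ⊗ ((x ⊗ (y ∨ (y ⊗ x))) ∨ y) = max(0, 0.58 + 0.56 − 1) = max(0, 0.14) = 0.14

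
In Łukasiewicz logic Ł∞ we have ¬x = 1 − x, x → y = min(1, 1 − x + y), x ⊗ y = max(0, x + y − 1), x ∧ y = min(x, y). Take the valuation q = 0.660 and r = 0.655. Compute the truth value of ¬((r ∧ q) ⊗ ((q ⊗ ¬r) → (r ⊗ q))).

r ∧ q = min(0.655, 0.660) = 0.655
¬r = 1 − 0.655 = 0.345
q ⊗ ¬r = max(0, 0.660 + 0.345 − 1) = max(0, 0.005) = 0.005
r ⊗ q = max(0, 0.655 + 0.660 − 1) = max(0, 0.315) = 0.315
(q ⊗ ¬r) → (r ⊗ q) = min(1, 1 − 0.005 + 0.315) = min(1, 1.310) = 1.000
(r ∧ q) ⊗ ((q ⊗ ¬r) → (r ⊗ q)) = max(0, 0.655 + 1.000 − 1) = max(0, 0.655) = 0.655
¬((r ∧ q) ⊗ ((q ⊗ ¬r) → (r ⊗ q))) = 1 − 0.655 = 0.345

0.345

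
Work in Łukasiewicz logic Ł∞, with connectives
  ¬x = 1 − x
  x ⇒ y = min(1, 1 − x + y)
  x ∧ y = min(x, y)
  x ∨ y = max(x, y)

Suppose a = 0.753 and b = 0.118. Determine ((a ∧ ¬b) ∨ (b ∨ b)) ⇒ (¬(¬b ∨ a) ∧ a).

0.365

¬b = 1 − 0.118 = 0.882
a ∧ ¬b = min(0.753, 0.882) = 0.753
b ∨ b = max(0.118, 0.118) = 0.118
(a ∧ ¬b) ∨ (b ∨ b) = max(0.753, 0.118) = 0.753
¬b ∨ a = max(0.882, 0.753) = 0.882
¬(¬b ∨ a) = 1 − 0.882 = 0.118
¬(¬b ∨ a) ∧ a = min(0.118, 0.753) = 0.118
((a ∧ ¬b) ∨ (b ∨ b)) ⇒ (¬(¬b ∨ a) ∧ a) = min(1, 1 − 0.753 + 0.118) = min(1, 0.365) = 0.365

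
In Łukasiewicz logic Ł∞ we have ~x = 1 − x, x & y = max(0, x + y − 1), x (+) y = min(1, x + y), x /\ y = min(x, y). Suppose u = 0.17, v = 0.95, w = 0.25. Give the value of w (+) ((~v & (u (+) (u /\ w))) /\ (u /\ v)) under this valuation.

0.25

~v = 1 − 0.95 = 0.05
u /\ w = min(0.17, 0.25) = 0.17
u (+) (u /\ w) = min(1, 0.17 + 0.17) = min(1, 0.34) = 0.34
~v & (u (+) (u /\ w)) = max(0, 0.05 + 0.34 − 1) = max(0, -0.61) = 0.00
u /\ v = min(0.17, 0.95) = 0.17
(~v & (u (+) (u /\ w))) /\ (u /\ v) = min(0.00, 0.17) = 0.00
w (+) ((~v & (u (+) (u /\ w))) /\ (u /\ v)) = min(1, 0.25 + 0.00) = min(1, 0.25) = 0.25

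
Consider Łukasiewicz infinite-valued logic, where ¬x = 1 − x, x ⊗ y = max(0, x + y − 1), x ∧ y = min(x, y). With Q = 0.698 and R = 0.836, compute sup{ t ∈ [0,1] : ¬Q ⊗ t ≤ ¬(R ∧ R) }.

0.862

¬Q = 1 − 0.698 = 0.302
So the left factor is ¬Q = 0.302.
R ∧ R = min(0.836, 0.836) = 0.836
¬(R ∧ R) = 1 − 0.836 = 0.164
So the right-hand bound is ¬(R ∧ R) = 0.164.
The residuum of the Łukasiewicz t-norm gives the supremum: min(1, 1 − 0.302 + 0.164).
1 − 0.302 + 0.164 = 0.862, so t = min(1, 0.862) = 0.862.
Check: 0.302 ⊗ 0.862 = max(0, 0.164) = 0.164 ≤ 0.164.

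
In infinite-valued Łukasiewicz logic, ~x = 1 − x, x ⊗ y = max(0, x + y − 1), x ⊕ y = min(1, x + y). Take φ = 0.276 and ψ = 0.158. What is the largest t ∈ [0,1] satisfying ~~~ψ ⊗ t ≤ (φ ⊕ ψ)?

~ψ = 1 − 0.158 = 0.842
~~ψ = 1 − 0.842 = 0.158
~~~ψ = 1 − 0.158 = 0.842
So the left factor is ~~~ψ = 0.842.
φ ⊕ ψ = min(1, 0.276 + 0.158) = min(1, 0.434) = 0.434
So the right-hand bound is φ ⊕ ψ = 0.434.
The residuum of the Łukasiewicz t-norm gives the supremum: min(1, 1 − 0.842 + 0.434).
1 − 0.842 + 0.434 = 0.592, so t = min(1, 0.592) = 0.592.
Check: 0.842 ⊗ 0.592 = max(0, 0.434) = 0.434 ≤ 0.434.

0.592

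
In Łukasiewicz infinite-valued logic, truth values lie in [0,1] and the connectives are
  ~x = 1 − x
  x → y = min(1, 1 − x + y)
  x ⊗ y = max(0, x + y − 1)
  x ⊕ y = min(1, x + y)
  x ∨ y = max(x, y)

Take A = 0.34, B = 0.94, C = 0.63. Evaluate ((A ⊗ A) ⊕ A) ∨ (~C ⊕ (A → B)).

A ⊗ A = max(0, 0.34 + 0.34 − 1) = max(0, -0.32) = 0.00
(A ⊗ A) ⊕ A = min(1, 0.00 + 0.34) = min(1, 0.34) = 0.34
~C = 1 − 0.63 = 0.37
A → B = min(1, 1 − 0.34 + 0.94) = min(1, 1.60) = 1.00
~C ⊕ (A → B) = min(1, 0.37 + 1.00) = min(1, 1.37) = 1.00
((A ⊗ A) ⊕ A) ∨ (~C ⊕ (A → B)) = max(0.34, 1.00) = 1.00

1.00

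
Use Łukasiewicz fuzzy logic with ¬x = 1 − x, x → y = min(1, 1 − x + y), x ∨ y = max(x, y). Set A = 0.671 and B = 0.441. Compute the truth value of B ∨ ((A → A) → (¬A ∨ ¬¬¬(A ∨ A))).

0.441

A → A = min(1, 1 − 0.671 + 0.671) = min(1, 1.000) = 1.000
¬A = 1 − 0.671 = 0.329
A ∨ A = max(0.671, 0.671) = 0.671
¬(A ∨ A) = 1 − 0.671 = 0.329
¬¬(A ∨ A) = 1 − 0.329 = 0.671
¬¬¬(A ∨ A) = 1 − 0.671 = 0.329
¬A ∨ ¬¬¬(A ∨ A) = max(0.329, 0.329) = 0.329
(A → A) → (¬A ∨ ¬¬¬(A ∨ A)) = min(1, 1 − 1.000 + 0.329) = min(1, 0.329) = 0.329
B ∨ ((A → A) → (¬A ∨ ¬¬¬(A ∨ A))) = max(0.441, 0.329) = 0.441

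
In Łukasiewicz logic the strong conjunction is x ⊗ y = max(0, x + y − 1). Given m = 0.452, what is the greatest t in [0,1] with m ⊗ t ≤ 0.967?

1.000

The residuum of the Łukasiewicz t-norm gives the supremum: min(1, 1 − 0.452 + 0.967).
1 − 0.452 + 0.967 = 1.515, so t = min(1, 1.515) = 1.000.
Check: 0.452 ⊗ 1.000 = max(0, 0.452) = 0.452 ≤ 0.967.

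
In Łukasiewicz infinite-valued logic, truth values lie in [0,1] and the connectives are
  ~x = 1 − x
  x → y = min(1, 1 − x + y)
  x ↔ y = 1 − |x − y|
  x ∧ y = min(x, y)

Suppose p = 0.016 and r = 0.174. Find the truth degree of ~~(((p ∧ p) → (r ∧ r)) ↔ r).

0.174

p ∧ p = min(0.016, 0.016) = 0.016
r ∧ r = min(0.174, 0.174) = 0.174
(p ∧ p) → (r ∧ r) = min(1, 1 − 0.016 + 0.174) = min(1, 1.158) = 1.000
((p ∧ p) → (r ∧ r)) ↔ r = 1 − |1.000 − 0.174| = 1 − 0.826 = 0.174
~(((p ∧ p) → (r ∧ r)) ↔ r) = 1 − 0.174 = 0.826
~~(((p ∧ p) → (r ∧ r)) ↔ r) = 1 − 0.826 = 0.174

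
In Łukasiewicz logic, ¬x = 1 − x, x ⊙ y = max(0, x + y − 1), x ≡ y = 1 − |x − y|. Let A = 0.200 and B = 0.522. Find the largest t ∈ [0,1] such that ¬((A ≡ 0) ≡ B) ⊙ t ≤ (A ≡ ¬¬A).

A ≡ 0 = 1 − |0.200 − 0.000| = 1 − 0.200 = 0.800
(A ≡ 0) ≡ B = 1 − |0.800 − 0.522| = 1 − 0.278 = 0.722
¬((A ≡ 0) ≡ B) = 1 − 0.722 = 0.278
So the left factor is ¬((A ≡ 0) ≡ B) = 0.278.
¬A = 1 − 0.200 = 0.800
¬¬A = 1 − 0.800 = 0.200
A ≡ ¬¬A = 1 − |0.200 − 0.200| = 1 − 0.000 = 1.000
So the right-hand bound is A ≡ ¬¬A = 1.000.
The residuum of the Łukasiewicz t-norm gives the supremum: min(1, 1 − 0.278 + 1.000).
1 − 0.278 + 1.000 = 1.722, so t = min(1, 1.722) = 1.000.
Check: 0.278 ⊙ 1.000 = max(0, 0.278) = 0.278 ≤ 1.000.

1.000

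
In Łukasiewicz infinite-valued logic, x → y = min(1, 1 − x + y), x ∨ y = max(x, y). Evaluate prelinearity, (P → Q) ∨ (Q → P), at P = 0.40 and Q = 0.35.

1.00

P → Q = min(1, 1 − 0.40 + 0.35) = min(1, 0.95) = 0.95
Q → P = min(1, 1 − 0.35 + 0.40) = min(1, 1.05) = 1.00
(P → Q) ∨ (Q → P) = max(0.95, 1.00) = 1.00
(As expected: a Ł∞-tautology — holds in every MV-chain.)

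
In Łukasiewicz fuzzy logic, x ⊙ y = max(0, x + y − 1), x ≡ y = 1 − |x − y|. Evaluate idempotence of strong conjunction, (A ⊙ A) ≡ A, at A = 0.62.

A ⊙ A = max(0, 0.62 + 0.62 − 1) = max(0, 0.24) = 0.24
(A ⊙ A) ≡ A = 1 − |0.24 − 0.62| = 1 − 0.38 = 0.62
(The value 0.62 < 1 shows this instance is not satisfied; fails in Ł∞ since a ⊗ a = max(0, 2a−1) ≠ a in general.)

0.62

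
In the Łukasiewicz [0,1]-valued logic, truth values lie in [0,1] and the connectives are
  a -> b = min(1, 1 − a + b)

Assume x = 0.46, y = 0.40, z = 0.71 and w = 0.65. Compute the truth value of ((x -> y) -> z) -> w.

x -> y = min(1, 1 − 0.46 + 0.40) = min(1, 0.94) = 0.94
(x -> y) -> z = min(1, 1 − 0.94 + 0.71) = min(1, 0.77) = 0.77
((x -> y) -> z) -> w = min(1, 1 − 0.77 + 0.65) = min(1, 0.88) = 0.88

0.88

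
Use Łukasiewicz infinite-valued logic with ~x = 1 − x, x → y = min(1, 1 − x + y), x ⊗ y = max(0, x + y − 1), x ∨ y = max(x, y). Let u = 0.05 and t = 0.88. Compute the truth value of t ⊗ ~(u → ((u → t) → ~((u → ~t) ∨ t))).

0.00

u → t = min(1, 1 − 0.05 + 0.88) = min(1, 1.83) = 1.00
~t = 1 − 0.88 = 0.12
u → ~t = min(1, 1 − 0.05 + 0.12) = min(1, 1.07) = 1.00
(u → ~t) ∨ t = max(1.00, 0.88) = 1.00
~((u → ~t) ∨ t) = 1 − 1.00 = 0.00
(u → t) → ~((u → ~t) ∨ t) = min(1, 1 − 1.00 + 0.00) = min(1, 0.00) = 0.00
u → ((u → t) → ~((u → ~t) ∨ t)) = min(1, 1 − 0.05 + 0.00) = min(1, 0.95) = 0.95
~(u → ((u → t) → ~((u → ~t) ∨ t))) = 1 − 0.95 = 0.05
t ⊗ ~(u → ((u → t) → ~((u → ~t) ∨ t))) = max(0, 0.88 + 0.05 − 1) = max(0, -0.07) = 0.00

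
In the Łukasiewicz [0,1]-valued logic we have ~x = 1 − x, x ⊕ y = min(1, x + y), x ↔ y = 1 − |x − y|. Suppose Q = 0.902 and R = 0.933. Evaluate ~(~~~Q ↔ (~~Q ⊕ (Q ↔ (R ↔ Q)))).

0.902

~Q = 1 − 0.902 = 0.098
~~Q = 1 − 0.098 = 0.902
~~~Q = 1 − 0.902 = 0.098
R ↔ Q = 1 − |0.933 − 0.902| = 1 − 0.031 = 0.969
Q ↔ (R ↔ Q) = 1 − |0.902 − 0.969| = 1 − 0.067 = 0.933
~~Q ⊕ (Q ↔ (R ↔ Q)) = min(1, 0.902 + 0.933) = min(1, 1.835) = 1.000
~~~Q ↔ (~~Q ⊕ (Q ↔ (R ↔ Q))) = 1 − |0.098 − 1.000| = 1 − 0.902 = 0.098
~(~~~Q ↔ (~~Q ⊕ (Q ↔ (R ↔ Q)))) = 1 − 0.098 = 0.902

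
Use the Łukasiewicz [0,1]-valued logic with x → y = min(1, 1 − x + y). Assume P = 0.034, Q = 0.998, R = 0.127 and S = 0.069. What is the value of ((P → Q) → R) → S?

0.942

P → Q = min(1, 1 − 0.034 + 0.998) = min(1, 1.964) = 1.000
(P → Q) → R = min(1, 1 − 1.000 + 0.127) = min(1, 0.127) = 0.127
((P → Q) → R) → S = min(1, 1 − 0.127 + 0.069) = min(1, 0.942) = 0.942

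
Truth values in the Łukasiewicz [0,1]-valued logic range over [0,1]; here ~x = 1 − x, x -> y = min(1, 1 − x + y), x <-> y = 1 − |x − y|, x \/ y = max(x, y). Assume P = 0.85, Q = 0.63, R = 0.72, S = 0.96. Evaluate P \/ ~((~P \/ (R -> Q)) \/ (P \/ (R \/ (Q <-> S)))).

0.85

~P = 1 − 0.85 = 0.15
R -> Q = min(1, 1 − 0.72 + 0.63) = min(1, 0.91) = 0.91
~P \/ (R -> Q) = max(0.15, 0.91) = 0.91
Q <-> S = 1 − |0.63 − 0.96| = 1 − 0.33 = 0.67
R \/ (Q <-> S) = max(0.72, 0.67) = 0.72
P \/ (R \/ (Q <-> S)) = max(0.85, 0.72) = 0.85
(~P \/ (R -> Q)) \/ (P \/ (R \/ (Q <-> S))) = max(0.91, 0.85) = 0.91
~((~P \/ (R -> Q)) \/ (P \/ (R \/ (Q <-> S)))) = 1 − 0.91 = 0.09
P \/ ~((~P \/ (R -> Q)) \/ (P \/ (R \/ (Q <-> S)))) = max(0.85, 0.09) = 0.85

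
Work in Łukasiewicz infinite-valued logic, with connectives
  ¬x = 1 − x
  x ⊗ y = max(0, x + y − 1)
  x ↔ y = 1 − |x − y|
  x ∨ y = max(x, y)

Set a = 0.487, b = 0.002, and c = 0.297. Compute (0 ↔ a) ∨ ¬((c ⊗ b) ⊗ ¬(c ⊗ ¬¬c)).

1.000

0 ↔ a = 1 − |0.000 − 0.487| = 1 − 0.487 = 0.513
c ⊗ b = max(0, 0.297 + 0.002 − 1) = max(0, -0.701) = 0.000
¬c = 1 − 0.297 = 0.703
¬¬c = 1 − 0.703 = 0.297
c ⊗ ¬¬c = max(0, 0.297 + 0.297 − 1) = max(0, -0.406) = 0.000
¬(c ⊗ ¬¬c) = 1 − 0.000 = 1.000
(c ⊗ b) ⊗ ¬(c ⊗ ¬¬c) = max(0, 0.000 + 1.000 − 1) = max(0, 0.000) = 0.000
¬((c ⊗ b) ⊗ ¬(c ⊗ ¬¬c)) = 1 − 0.000 = 1.000
(0 ↔ a) ∨ ¬((c ⊗ b) ⊗ ¬(c ⊗ ¬¬c)) = max(0.513, 1.000) = 1.000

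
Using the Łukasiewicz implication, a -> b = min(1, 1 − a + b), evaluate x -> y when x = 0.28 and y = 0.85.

x -> y = min(1, 1 − 0.28 + 0.85) = min(1, 1.57) = 1.00
For comparison, the Gödel implication (1 if a ≤ b else b) would give 1.00.

1.00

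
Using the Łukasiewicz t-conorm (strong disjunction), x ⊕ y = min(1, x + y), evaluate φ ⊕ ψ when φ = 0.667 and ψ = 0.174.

0.841

φ ⊕ ψ = min(1, 0.667 + 0.174) = min(1, 0.841) = 0.841
For comparison, the Gödel t-conorm max(x, y) would give 0.667.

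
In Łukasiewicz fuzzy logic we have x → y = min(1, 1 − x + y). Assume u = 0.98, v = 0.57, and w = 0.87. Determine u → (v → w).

v → w = min(1, 1 − 0.57 + 0.87) = min(1, 1.30) = 1.00
u → (v → w) = min(1, 1 − 0.98 + 1.00) = min(1, 1.02) = 1.00

1.00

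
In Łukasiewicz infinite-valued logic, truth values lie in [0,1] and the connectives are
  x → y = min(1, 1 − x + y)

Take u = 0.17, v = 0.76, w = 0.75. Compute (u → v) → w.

u → v = min(1, 1 − 0.17 + 0.76) = min(1, 1.59) = 1.00
(u → v) → w = min(1, 1 − 1.00 + 0.75) = min(1, 0.75) = 0.75

0.75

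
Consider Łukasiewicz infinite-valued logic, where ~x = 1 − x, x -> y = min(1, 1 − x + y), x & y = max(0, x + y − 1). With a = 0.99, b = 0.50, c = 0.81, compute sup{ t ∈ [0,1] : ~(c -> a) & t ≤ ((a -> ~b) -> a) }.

1.00

c -> a = min(1, 1 − 0.81 + 0.99) = min(1, 1.18) = 1.00
~(c -> a) = 1 − 1.00 = 0.00
So the left factor is ~(c -> a) = 0.00.
~b = 1 − 0.50 = 0.50
a -> ~b = min(1, 1 − 0.99 + 0.50) = min(1, 0.51) = 0.51
(a -> ~b) -> a = min(1, 1 − 0.51 + 0.99) = min(1, 1.48) = 1.00
So the right-hand bound is (a -> ~b) -> a = 1.00.
The residuum of the Łukasiewicz t-norm gives the supremum: min(1, 1 − 0.00 + 1.00).
1 − 0.00 + 1.00 = 2.00, so t = min(1, 2.00) = 1.00.
Check: 0.00 & 1.00 = max(0, 0.00) = 0.00 ≤ 1.00.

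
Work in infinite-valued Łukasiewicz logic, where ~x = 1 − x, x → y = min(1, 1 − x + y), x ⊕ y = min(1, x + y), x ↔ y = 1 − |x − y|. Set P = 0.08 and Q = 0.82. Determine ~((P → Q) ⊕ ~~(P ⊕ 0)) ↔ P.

P → Q = min(1, 1 − 0.08 + 0.82) = min(1, 1.74) = 1.00
P ⊕ 0 = min(1, 0.08 + 0.00) = min(1, 0.08) = 0.08
~(P ⊕ 0) = 1 − 0.08 = 0.92
~~(P ⊕ 0) = 1 − 0.92 = 0.08
(P → Q) ⊕ ~~(P ⊕ 0) = min(1, 1.00 + 0.08) = min(1, 1.08) = 1.00
~((P → Q) ⊕ ~~(P ⊕ 0)) = 1 − 1.00 = 0.00
~((P → Q) ⊕ ~~(P ⊕ 0)) ↔ P = 1 − |0.00 − 0.08| = 1 − 0.08 = 0.92

0.92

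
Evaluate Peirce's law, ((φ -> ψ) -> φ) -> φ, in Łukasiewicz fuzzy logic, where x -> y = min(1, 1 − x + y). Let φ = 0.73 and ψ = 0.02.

φ -> ψ = min(1, 1 − 0.73 + 0.02) = min(1, 0.29) = 0.29
(φ -> ψ) -> φ = min(1, 1 − 0.29 + 0.73) = min(1, 1.44) = 1.00
((φ -> ψ) -> φ) -> φ = min(1, 1 − 1.00 + 0.73) = min(1, 0.73) = 0.73
(The value 0.73 < 1 shows this instance is not satisfied; not a Ł∞-tautology in general.)

0.73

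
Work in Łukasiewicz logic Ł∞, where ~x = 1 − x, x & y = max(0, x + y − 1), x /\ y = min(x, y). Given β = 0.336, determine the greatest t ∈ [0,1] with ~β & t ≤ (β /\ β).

0.672

~β = 1 − 0.336 = 0.664
So the left factor is ~β = 0.664.
β /\ β = min(0.336, 0.336) = 0.336
So the right-hand bound is β /\ β = 0.336.
The residuum of the Łukasiewicz t-norm gives the supremum: min(1, 1 − 0.664 + 0.336).
1 − 0.664 + 0.336 = 0.672, so t = min(1, 0.672) = 0.672.
Check: 0.664 & 0.672 = max(0, 0.336) = 0.336 ≤ 0.336.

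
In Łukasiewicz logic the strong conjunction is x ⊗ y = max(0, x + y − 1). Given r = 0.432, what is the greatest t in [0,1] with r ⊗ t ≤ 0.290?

0.858

The residuum of the Łukasiewicz t-norm gives the supremum: min(1, 1 − 0.432 + 0.290).
1 − 0.432 + 0.290 = 0.858, so t = min(1, 0.858) = 0.858.
Check: 0.432 ⊗ 0.858 = max(0, 0.290) = 0.290 ≤ 0.290.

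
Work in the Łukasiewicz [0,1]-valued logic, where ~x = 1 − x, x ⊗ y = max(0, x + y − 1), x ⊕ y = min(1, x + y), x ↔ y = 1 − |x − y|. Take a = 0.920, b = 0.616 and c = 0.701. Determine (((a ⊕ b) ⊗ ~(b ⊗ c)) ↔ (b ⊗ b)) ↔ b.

0.933

a ⊕ b = min(1, 0.920 + 0.616) = min(1, 1.536) = 1.000
b ⊗ c = max(0, 0.616 + 0.701 − 1) = max(0, 0.317) = 0.317
~(b ⊗ c) = 1 − 0.317 = 0.683
(a ⊕ b) ⊗ ~(b ⊗ c) = max(0, 1.000 + 0.683 − 1) = max(0, 0.683) = 0.683
b ⊗ b = max(0, 0.616 + 0.616 − 1) = max(0, 0.232) = 0.232
((a ⊕ b) ⊗ ~(b ⊗ c)) ↔ (b ⊗ b) = 1 − |0.683 − 0.232| = 1 − 0.451 = 0.549
(((a ⊕ b) ⊗ ~(b ⊗ c)) ↔ (b ⊗ b)) ↔ b = 1 − |0.549 − 0.616| = 1 − 0.067 = 0.933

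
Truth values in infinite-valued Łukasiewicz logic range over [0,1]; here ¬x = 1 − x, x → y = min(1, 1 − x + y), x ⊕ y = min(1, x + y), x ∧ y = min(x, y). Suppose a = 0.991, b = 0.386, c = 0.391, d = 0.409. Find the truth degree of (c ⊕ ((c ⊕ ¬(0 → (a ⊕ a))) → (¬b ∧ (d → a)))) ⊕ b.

a ⊕ a = min(1, 0.991 + 0.991) = min(1, 1.982) = 1.000
0 → (a ⊕ a) = min(1, 1 − 0.000 + 1.000) = min(1, 2.000) = 1.000
¬(0 → (a ⊕ a)) = 1 − 1.000 = 0.000
c ⊕ ¬(0 → (a ⊕ a)) = min(1, 0.391 + 0.000) = min(1, 0.391) = 0.391
¬b = 1 − 0.386 = 0.614
d → a = min(1, 1 − 0.409 + 0.991) = min(1, 1.582) = 1.000
¬b ∧ (d → a) = min(0.614, 1.000) = 0.614
(c ⊕ ¬(0 → (a ⊕ a))) → (¬b ∧ (d → a)) = min(1, 1 − 0.391 + 0.614) = min(1, 1.223) = 1.000
c ⊕ ((c ⊕ ¬(0 → (a ⊕ a))) → (¬b ∧ (d → a))) = min(1, 0.391 + 1.000) = min(1, 1.391) = 1.000
(c ⊕ ((c ⊕ ¬(0 → (a ⊕ a))) → (¬b ∧ (d → a)))) ⊕ b = min(1, 1.000 + 0.386) = min(1, 1.386) = 1.000

1.000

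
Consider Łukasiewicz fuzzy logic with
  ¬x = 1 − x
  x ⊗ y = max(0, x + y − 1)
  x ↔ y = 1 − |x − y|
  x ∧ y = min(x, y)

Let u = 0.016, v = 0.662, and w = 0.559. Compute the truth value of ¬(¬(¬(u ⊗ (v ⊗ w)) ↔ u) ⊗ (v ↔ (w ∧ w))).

0.119

v ⊗ w = max(0, 0.662 + 0.559 − 1) = max(0, 0.221) = 0.221
u ⊗ (v ⊗ w) = max(0, 0.016 + 0.221 − 1) = max(0, -0.763) = 0.000
¬(u ⊗ (v ⊗ w)) = 1 − 0.000 = 1.000
¬(u ⊗ (v ⊗ w)) ↔ u = 1 − |1.000 − 0.016| = 1 − 0.984 = 0.016
¬(¬(u ⊗ (v ⊗ w)) ↔ u) = 1 − 0.016 = 0.984
w ∧ w = min(0.559, 0.559) = 0.559
v ↔ (w ∧ w) = 1 − |0.662 − 0.559| = 1 − 0.103 = 0.897
¬(¬(u ⊗ (v ⊗ w)) ↔ u) ⊗ (v ↔ (w ∧ w)) = max(0, 0.984 + 0.897 − 1) = max(0, 0.881) = 0.881
¬(¬(¬(u ⊗ (v ⊗ w)) ↔ u) ⊗ (v ↔ (w ∧ w))) = 1 − 0.881 = 0.119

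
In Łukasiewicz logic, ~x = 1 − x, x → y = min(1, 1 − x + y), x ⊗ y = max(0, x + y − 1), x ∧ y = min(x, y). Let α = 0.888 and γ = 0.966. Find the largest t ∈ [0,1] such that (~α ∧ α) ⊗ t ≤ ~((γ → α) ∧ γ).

0.966

~α = 1 − 0.888 = 0.112
~α ∧ α = min(0.112, 0.888) = 0.112
So the left factor is ~α ∧ α = 0.112.
γ → α = min(1, 1 − 0.966 + 0.888) = min(1, 0.922) = 0.922
(γ → α) ∧ γ = min(0.922, 0.966) = 0.922
~((γ → α) ∧ γ) = 1 − 0.922 = 0.078
So the right-hand bound is ~((γ → α) ∧ γ) = 0.078.
The residuum of the Łukasiewicz t-norm gives the supremum: min(1, 1 − 0.112 + 0.078).
1 − 0.112 + 0.078 = 0.966, so t = min(1, 0.966) = 0.966.
Check: 0.112 ⊗ 0.966 = max(0, 0.078) = 0.078 ≤ 0.078.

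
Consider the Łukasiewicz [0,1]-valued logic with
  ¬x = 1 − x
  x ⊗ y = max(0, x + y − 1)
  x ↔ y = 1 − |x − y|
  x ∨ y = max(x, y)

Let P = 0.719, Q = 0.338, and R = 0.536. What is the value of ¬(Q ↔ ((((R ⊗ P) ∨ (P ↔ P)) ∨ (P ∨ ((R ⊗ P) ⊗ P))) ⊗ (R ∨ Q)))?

0.198

R ⊗ P = max(0, 0.536 + 0.719 − 1) = max(0, 0.255) = 0.255
P ↔ P = 1 − |0.719 − 0.719| = 1 − 0.000 = 1.000
(R ⊗ P) ∨ (P ↔ P) = max(0.255, 1.000) = 1.000
(R ⊗ P) ⊗ P = max(0, 0.255 + 0.719 − 1) = max(0, -0.026) = 0.000
P ∨ ((R ⊗ P) ⊗ P) = max(0.719, 0.000) = 0.719
((R ⊗ P) ∨ (P ↔ P)) ∨ (P ∨ ((R ⊗ P) ⊗ P)) = max(1.000, 0.719) = 1.000
R ∨ Q = max(0.536, 0.338) = 0.536
(((R ⊗ P) ∨ (P ↔ P)) ∨ (P ∨ ((R ⊗ P) ⊗ P))) ⊗ (R ∨ Q) = max(0, 1.000 + 0.536 − 1) = max(0, 0.536) = 0.536
Q ↔ ((((R ⊗ P) ∨ (P ↔ P)) ∨ (P ∨ ((R ⊗ P) ⊗ P))) ⊗ (R ∨ Q)) = 1 − |0.338 − 0.536| = 1 − 0.198 = 0.802
¬(Q ↔ ((((R ⊗ P) ∨ (P ↔ P)) ∨ (P ∨ ((R ⊗ P) ⊗ P))) ⊗ (R ∨ Q))) = 1 − 0.802 = 0.198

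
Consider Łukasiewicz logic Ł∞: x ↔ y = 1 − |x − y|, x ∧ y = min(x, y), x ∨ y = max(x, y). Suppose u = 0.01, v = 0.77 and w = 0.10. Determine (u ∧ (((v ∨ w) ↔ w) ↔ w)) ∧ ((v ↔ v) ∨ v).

0.01

v ∨ w = max(0.77, 0.10) = 0.77
(v ∨ w) ↔ w = 1 − |0.77 − 0.10| = 1 − 0.67 = 0.33
((v ∨ w) ↔ w) ↔ w = 1 − |0.33 − 0.10| = 1 − 0.23 = 0.77
u ∧ (((v ∨ w) ↔ w) ↔ w) = min(0.01, 0.77) = 0.01
v ↔ v = 1 − |0.77 − 0.77| = 1 − 0.00 = 1.00
(v ↔ v) ∨ v = max(1.00, 0.77) = 1.00
(u ∧ (((v ∨ w) ↔ w) ↔ w)) ∧ ((v ↔ v) ∨ v) = min(0.01, 1.00) = 0.01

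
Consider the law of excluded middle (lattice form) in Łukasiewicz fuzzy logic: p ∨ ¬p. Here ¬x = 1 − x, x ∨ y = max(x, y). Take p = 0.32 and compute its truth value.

¬p = 1 − 0.32 = 0.68
p ∨ ¬p = max(0.32, 0.68) = 0.68
(The value 0.68 < 1 shows this instance is not satisfied; not a Ł∞-tautology — its value is max(a, 1−a).)

0.68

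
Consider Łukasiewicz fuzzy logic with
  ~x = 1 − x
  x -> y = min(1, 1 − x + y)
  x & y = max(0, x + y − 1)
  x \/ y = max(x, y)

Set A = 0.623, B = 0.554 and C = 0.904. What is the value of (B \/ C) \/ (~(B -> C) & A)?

B \/ C = max(0.554, 0.904) = 0.904
B -> C = min(1, 1 − 0.554 + 0.904) = min(1, 1.350) = 1.000
~(B -> C) = 1 − 1.000 = 0.000
~(B -> C) & A = max(0, 0.000 + 0.623 − 1) = max(0, -0.377) = 0.000
(B \/ C) \/ (~(B -> C) & A) = max(0.904, 0.000) = 0.904

0.904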